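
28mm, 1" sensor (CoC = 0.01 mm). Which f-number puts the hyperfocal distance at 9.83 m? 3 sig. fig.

Rearrange H = f²/(N·c) + f for N: N = f² / ((H − f)·c).
N = 28² / ((9830 − 28) × 0.01) = 784 / 98.02 ≈ 8.

f/8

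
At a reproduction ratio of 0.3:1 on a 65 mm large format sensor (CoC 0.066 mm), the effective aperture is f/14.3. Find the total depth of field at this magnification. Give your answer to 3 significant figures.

21.0 mm

At magnification m, DoF ≈ 2·N_eff·c/m² = 2 × 14.3 × 0.066 / 0.3² = 1.888 / 0.09 ≈ 21 mm.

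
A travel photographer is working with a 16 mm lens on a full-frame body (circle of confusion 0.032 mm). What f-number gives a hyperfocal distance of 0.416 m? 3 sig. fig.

Rearrange H = f²/(N·c) + f for N: N = f² / ((H − f)·c).
N = 16² / ((416 − 16) × 0.032) = 256 / 12.80 ≈ 20.

f/20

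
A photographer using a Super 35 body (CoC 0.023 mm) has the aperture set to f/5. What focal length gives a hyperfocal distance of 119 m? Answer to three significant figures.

From H = f²/(N·c) + f, with f ≪ H: f ≈ √(H·N·c) = √(119000 × 5 × 0.023) = √13685 ≈ 117.0 mm.
The +f correction barely moves this — solving exactly, f² + N·c·f − N·c·H = 0 ⇒ f = (−N·c + √((N·c)² + 4·N·c·H))/2 = (−0.115 + √54740)/2 ≈ 116.93 mm, so f ≈ 117 mm.

117 mm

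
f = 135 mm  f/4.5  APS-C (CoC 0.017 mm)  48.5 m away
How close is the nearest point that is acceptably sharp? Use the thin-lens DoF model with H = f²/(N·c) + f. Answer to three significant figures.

Hyperfocal distance H = f²/(N·c) + f = 135²/(4.5 × 0.017) + 135 = 18225/0.0765 + 135 ≈ 238370.3 mm ≈ 238.4 m.
Near limit Dn = s·(H − f)/(H + s − 2f) = 48500 × (238370.3 − 135) / (238370.3 + 48500 − 2 × 135) = 48500 × 238235.3 / 286600.3 ≈ 40315 mm ≈ 40.3 m.

40.3 m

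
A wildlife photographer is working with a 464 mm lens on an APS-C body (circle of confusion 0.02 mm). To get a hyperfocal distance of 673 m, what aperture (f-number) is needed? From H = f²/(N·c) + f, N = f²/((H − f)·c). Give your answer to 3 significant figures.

Rearrange H = f²/(N·c) + f for N: N = f² / ((H − f)·c).
N = 464² / ((673000 − 464) × 0.02) = 215296 / 13451 ≈ 16.

f/16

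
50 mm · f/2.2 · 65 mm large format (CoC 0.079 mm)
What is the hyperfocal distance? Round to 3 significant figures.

14.4 m

Hyperfocal distance H = f²/(N·c) + f = 50²/(2.2 × 0.079) + 50 = 2500/0.1738 + 50 ≈ 14434.3 mm ≈ 14.4 m.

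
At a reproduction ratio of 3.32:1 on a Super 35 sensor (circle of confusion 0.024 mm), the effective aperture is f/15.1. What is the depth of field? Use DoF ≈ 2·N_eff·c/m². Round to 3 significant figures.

0.0658 mm

At magnification m, DoF ≈ 2·N_eff·c/m² = 2 × 15.1 × 0.024 / 3.32² = 0.7248 / 11.02 ≈ 0.0658 mm.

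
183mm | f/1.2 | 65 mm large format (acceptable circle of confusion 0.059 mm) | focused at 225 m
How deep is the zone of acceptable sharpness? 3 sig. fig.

276 m

Hyperfocal distance H = f²/(N·c) + f = 183²/(1.2 × 0.059) + 183 = 33489/0.0708 + 183 ≈ 473191.5 mm ≈ 473.2 m.
Near limit Dn = s·(H − f)/(H + s − 2f) = 225000 × (473191.5 − 183) / (473191.5 + 225000 − 2 × 183) = 225000 × 473008.5 / 697825.5 ≈ 152512 mm.
Far limit Df = s·(H − f)/(H − s) = 225000 × (473191.5 − 183) / (473191.5 − 225000) = 225000 × 473008.5 / 248191.5 ≈ 428810 mm.
Depth of field = Df − Dn = 428810 − 152512 ≈ 276298 mm ≈ 276 m.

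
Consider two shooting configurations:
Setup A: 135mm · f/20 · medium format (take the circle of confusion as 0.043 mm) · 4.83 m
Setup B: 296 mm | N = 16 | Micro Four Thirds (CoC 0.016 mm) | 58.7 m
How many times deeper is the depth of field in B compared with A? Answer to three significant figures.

Setup A: H = 135²/(20×0.043) + 135 ≈ 21326.9 mm; DoF = Df − Dn = 6204.6 − 3954.0 ≈ 2250.6 mm.
Setup B: H = 296²/(16×0.016) + 296 ≈ 342546.0 mm; DoF = Df − Dn = 70778 − 50143 ≈ 20635 mm.
Ratio = 20635 / 2250.6 ≈ 9.17.

9.17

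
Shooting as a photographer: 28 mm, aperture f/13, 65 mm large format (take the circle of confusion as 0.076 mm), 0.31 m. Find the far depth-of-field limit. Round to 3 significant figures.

Hyperfocal distance H = f²/(N·c) + f = 28²/(13 × 0.076) + 28 = 784/0.988 + 28 ≈ 821.5 mm ≈ 0.822 m.
Far limit Df = s·(H − f)/(H − s) = 310 × (821.5 − 28) / (821.5 − 310) = 310 × 793.5 / 511.5 ≈ 480.90 mm.

481 mm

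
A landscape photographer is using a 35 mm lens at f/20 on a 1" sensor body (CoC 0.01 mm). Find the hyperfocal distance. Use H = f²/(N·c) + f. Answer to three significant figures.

Hyperfocal distance H = f²/(N·c) + f = 35²/(20 × 0.01) + 35 = 1225/0.2 + 35 ≈ 6160.0 mm ≈ 6.16 m.

6.16 m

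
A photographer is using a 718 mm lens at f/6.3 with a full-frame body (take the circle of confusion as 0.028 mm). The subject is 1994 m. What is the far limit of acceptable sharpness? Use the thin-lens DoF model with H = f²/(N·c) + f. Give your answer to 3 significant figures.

Hyperfocal distance H = f²/(N·c) + f = 718²/(6.3 × 0.028) + 718 = 515524/0.1764 + 718 ≈ 2923189.7 mm ≈ 2923 m.
Far limit Df = s·(H − f)/(H − s) = 1994000 × (2923189.7 − 718) / (2923189.7 − 1994000) = 1994000 × 2922471.7 / 929189.7 ≈ 6271495 mm ≈ 6270 m.

6270 m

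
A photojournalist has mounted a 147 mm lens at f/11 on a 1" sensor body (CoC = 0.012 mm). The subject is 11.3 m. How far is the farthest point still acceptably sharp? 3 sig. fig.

Hyperfocal distance H = f²/(N·c) + f = 147²/(11 × 0.012) + 147 = 21609/0.132 + 147 ≈ 163851.5 mm ≈ 163.9 m.
Far limit Df = s·(H − f)/(H − s) = 11300 × (163851.5 − 147) / (163851.5 − 11300) = 11300 × 163704.5 / 152551.5 ≈ 12126 mm ≈ 12.1 m.

12.1 m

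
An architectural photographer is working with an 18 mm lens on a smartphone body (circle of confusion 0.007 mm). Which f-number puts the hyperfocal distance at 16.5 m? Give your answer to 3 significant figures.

Rearrange H = f²/(N·c) + f for N: N = f² / ((H − f)·c).
N = 18² / ((16500 − 18) × 0.007) = 324 / 115.4 ≈ 2.81.

f/2.81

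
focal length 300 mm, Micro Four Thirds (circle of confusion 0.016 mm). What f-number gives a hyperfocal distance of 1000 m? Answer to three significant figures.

f/5.63

Rearrange H = f²/(N·c) + f for N: N = f² / ((H − f)·c).
N = 300² / ((1000000 − 300) × 0.016) = 90000 / 15995 ≈ 5.63.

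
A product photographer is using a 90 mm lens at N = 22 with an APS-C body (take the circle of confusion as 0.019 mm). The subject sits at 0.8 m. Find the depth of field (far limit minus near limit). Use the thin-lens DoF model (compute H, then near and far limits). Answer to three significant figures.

Hyperfocal distance H = f²/(N·c) + f = 90²/(22 × 0.019) + 90 = 8100/0.418 + 90 ≈ 19468.0 mm ≈ 19.47 m.
Near limit Dn = s·(H − f)/(H + s − 2f) = 800 × (19468.0 − 90) / (19468.0 + 800 − 2 × 90) = 800 × 19378.0 / 20088.0 ≈ 771.724 mm.
Far limit Df = s·(H − f)/(H − s) = 800 × (19468.0 − 90) / (19468.0 − 800) = 800 × 19378.0 / 18668.0 ≈ 830.426 mm.
Depth of field = Df − Dn = 830.426 − 771.724 ≈ 58.702 mm.

58.7 mm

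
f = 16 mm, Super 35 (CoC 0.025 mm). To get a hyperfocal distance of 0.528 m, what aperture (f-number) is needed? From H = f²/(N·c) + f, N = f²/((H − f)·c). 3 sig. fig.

Rearrange H = f²/(N·c) + f for N: N = f² / ((H − f)·c).
N = 16² / ((528 − 16) × 0.025) = 256 / 12.80 ≈ 20.

f/20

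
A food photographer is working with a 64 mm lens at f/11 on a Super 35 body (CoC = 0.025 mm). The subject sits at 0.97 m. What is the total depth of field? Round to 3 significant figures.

118 mm

Hyperfocal distance H = f²/(N·c) + f = 64²/(11 × 0.025) + 64 = 4096/0.275 + 64 ≈ 14958.5 mm ≈ 14.96 m.
Near limit Dn = s·(H − f)/(H + s − 2f) = 970 × (14958.5 − 64) / (14958.5 + 970 − 2 × 64) = 970 × 14894.5 / 15800.5 ≈ 914.38 mm.
Far limit Df = s·(H − f)/(H − s) = 970 × (14958.5 − 64) / (14958.5 − 970) = 970 × 14894.5 / 13988.5 ≈ 1032.82 mm.
Depth of field = Df − Dn = 1032.82 − 914.38 ≈ 118.44 mm.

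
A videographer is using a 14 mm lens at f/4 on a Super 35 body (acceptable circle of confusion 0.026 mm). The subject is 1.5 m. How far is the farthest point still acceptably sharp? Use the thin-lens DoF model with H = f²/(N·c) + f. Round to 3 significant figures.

Hyperfocal distance H = f²/(N·c) + f = 14²/(4 × 0.026) + 14 = 196/0.104 + 14 ≈ 1898.6 mm ≈ 1.899 m.
Far limit Df = s·(H − f)/(H − s) = 1500 × (1898.6 − 14) / (1898.6 − 1500) = 1500 × 1884.6 / 398.6 ≈ 7091.9 mm ≈ 7.09 m.

7.09 m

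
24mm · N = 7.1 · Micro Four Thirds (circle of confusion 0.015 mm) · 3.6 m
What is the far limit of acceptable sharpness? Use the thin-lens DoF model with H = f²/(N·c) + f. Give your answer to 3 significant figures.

10.6 m

Hyperfocal distance H = f²/(N·c) + f = 24²/(7.1 × 0.015) + 24 = 576/0.1065 + 24 ≈ 5432.5 mm ≈ 5.432 m.
Far limit Df = s·(H − f)/(H − s) = 3600 × (5432.5 − 24) / (5432.5 − 3600) = 3600 × 5408.5 / 1832.5 ≈ 10625 mm ≈ 10.6 m.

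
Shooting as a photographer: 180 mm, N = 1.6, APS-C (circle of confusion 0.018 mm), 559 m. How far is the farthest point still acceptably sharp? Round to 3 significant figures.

Hyperfocal distance H = f²/(N·c) + f = 180²/(1.6 × 0.018) + 180 = 32400/0.0288 + 180 ≈ 1125180.0 mm ≈ 1125 m.
Far limit Df = s·(H − f)/(H − s) = 559000 × (1125180.0 − 180) / (1125180.0 − 559000) = 559000 × 1125000.0 / 566180.0 ≈ 1110733 mm ≈ 1110 m.

1110 m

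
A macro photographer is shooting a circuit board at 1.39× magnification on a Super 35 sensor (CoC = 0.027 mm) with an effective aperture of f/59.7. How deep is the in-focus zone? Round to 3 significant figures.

1.67 mm

At magnification m, DoF ≈ 2·N_eff·c/m² = 2 × 59.7 × 0.027 / 1.39² = 3.224 / 1.932 ≈ 1.67 mm.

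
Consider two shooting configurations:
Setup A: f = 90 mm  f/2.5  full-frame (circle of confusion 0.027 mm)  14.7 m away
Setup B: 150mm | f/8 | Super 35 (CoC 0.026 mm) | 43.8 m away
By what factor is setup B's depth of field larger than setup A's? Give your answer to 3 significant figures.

11.6

Setup A: H = 90²/(2.5×0.027) + 90 ≈ 120090.0 mm; DoF = Df − Dn = 16737.8 − 13104.5 ≈ 3633.3 mm.
Setup B: H = 150²/(8×0.026) + 150 ≈ 108323.1 mm; DoF = Df − Dn = 73431 − 31207 ≈ 42224 mm.
Ratio = 42224 / 3633.3 ≈ 11.6.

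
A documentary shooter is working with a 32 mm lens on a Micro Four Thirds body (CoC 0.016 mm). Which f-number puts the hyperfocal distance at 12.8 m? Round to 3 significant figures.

Rearrange H = f²/(N·c) + f for N: N = f² / ((H − f)·c).
N = 32² / ((12800 − 32) × 0.016) = 1024 / 204.3 ≈ 5.01.

f/5.01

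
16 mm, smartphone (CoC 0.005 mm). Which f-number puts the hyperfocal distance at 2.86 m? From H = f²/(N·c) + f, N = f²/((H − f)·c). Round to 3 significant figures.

Rearrange H = f²/(N·c) + f for N: N = f² / ((H − f)·c).
N = 16² / ((2860 − 16) × 0.005) = 256 / 14.22 ≈ 18.

f/18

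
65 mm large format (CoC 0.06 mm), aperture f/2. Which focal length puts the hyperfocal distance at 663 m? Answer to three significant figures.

282 mm

From H = f²/(N·c) + f, with f ≪ H: f ≈ √(H·N·c) = √(663000 × 2 × 0.06) = √79560 ≈ 282.1 mm.
The +f correction barely moves this — solving exactly, f² + N·c·f − N·c·H = 0 ⇒ f = (−N·c + √((N·c)² + 4·N·c·H))/2 = (−0.12 + √318240)/2 ≈ 282.00 mm, so f ≈ 282 mm.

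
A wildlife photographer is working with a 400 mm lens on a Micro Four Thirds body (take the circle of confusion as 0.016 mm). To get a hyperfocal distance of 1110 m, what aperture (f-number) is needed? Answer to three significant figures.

Rearrange H = f²/(N·c) + f for N: N = f² / ((H − f)·c).
N = 400² / ((1110000 − 400) × 0.016) = 160000 / 17754 ≈ 9.01.

f/9.01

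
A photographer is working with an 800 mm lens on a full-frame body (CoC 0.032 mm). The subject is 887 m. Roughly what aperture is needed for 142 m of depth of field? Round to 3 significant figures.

Write h = H − f = f²/(N·c). The thin-lens limits are Dn = s·h/(h + (s−f)) and Df = s·h/(h − (s−f)), so DoF = Df − Dn = 2·s·(s−f)·h / (h² − (s−f)²).
That is a quadratic in h: DoF·h² − 2·s·(s−f)·h − DoF·(s−f)² = 0 ⇒ h = (s−f)·(s + √(s² + DoF²)) / DoF = 886200 × (887000 + √(887000² + 142000²)) / 142000 = 886200 × (887000 + 898294) / 142000 ≈ 11141746 mm.
Then N = f²/(c·h) = 800² / (0.032 × 11141746) = 640000 / 356536 ≈ 1.80.

f/1.80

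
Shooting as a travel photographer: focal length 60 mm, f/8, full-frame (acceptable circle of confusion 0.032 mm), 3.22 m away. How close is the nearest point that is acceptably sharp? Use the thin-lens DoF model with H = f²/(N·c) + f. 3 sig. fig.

2.63 m

Hyperfocal distance H = f²/(N·c) + f = 60²/(8 × 0.032) + 60 = 3600/0.256 + 60 ≈ 14122.5 mm ≈ 14.12 m.
Near limit Dn = s·(H − f)/(H + s − 2f) = 3220 × (14122.5 − 60) / (14122.5 + 3220 − 2 × 60) = 3220 × 14062.5 / 17222.5 ≈ 2629.2 mm ≈ 2.63 m.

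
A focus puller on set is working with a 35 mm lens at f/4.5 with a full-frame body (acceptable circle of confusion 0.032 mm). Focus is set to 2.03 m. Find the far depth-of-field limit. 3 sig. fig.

Hyperfocal distance H = f²/(N·c) + f = 35²/(4.5 × 0.032) + 35 = 1225/0.144 + 35 ≈ 8541.9 mm ≈ 8.542 m.
Far limit Df = s·(H − f)/(H − s) = 2030 × (8541.9 − 35) / (8541.9 − 2030) = 2030 × 8506.9 / 6511.9 ≈ 2651.9 mm ≈ 2.65 m.

2.65 m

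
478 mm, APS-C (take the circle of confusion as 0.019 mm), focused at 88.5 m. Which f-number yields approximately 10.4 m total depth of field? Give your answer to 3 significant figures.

Write h = H − f = f²/(N·c). The thin-lens limits are Dn = s·h/(h + (s−f)) and Df = s·h/(h − (s−f)), so DoF = Df − Dn = 2·s·(s−f)·h / (h² − (s−f)²).
That is a quadratic in h: DoF·h² − 2·s·(s−f)·h − DoF·(s−f)² = 0 ⇒ h = (s−f)·(s + √(s² + DoF²)) / DoF = 88022 × (88500 + √(88500² + 10400²)) / 10400 = 88022 × (88500 + 89109.0) / 10400 ≈ 1503221 mm.
Then N = f²/(c·h) = 478² / (0.019 × 1503221) = 228484 / 28561 ≈ 8.

f/8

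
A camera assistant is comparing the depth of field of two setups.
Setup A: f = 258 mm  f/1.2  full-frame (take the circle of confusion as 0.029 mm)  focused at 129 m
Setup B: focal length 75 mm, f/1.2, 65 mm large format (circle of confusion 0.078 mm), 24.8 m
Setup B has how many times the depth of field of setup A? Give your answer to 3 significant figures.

Setup A: H = 258²/(1.2×0.029) + 258 ≈ 1913016.6 mm; DoF = Df − Dn = 138309 − 120865 ≈ 17444 mm.
Setup B: H = 75²/(1.2×0.078) + 75 ≈ 60171.2 mm; DoF = Df − Dn = 42136 − 17571 ≈ 24565 mm.
Ratio = 24565 / 17444 ≈ 1.41.

1.41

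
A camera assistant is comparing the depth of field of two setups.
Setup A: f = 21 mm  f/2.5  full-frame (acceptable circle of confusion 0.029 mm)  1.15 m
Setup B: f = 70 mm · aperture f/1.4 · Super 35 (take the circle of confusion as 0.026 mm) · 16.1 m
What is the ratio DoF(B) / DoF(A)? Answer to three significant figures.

Setup A: H = 21²/(2.5×0.029) + 21 ≈ 6103.8 mm; DoF = Df − Dn = 1412.09 − 969.97 ≈ 442.12 mm.
Setup B: H = 70²/(1.4×0.026) + 70 ≈ 134685.4 mm; DoF = Df − Dn = 18276.3 − 14386.8 ≈ 3889.5 mm.
Ratio = 3889.5 / 442.12 ≈ 8.80.

8.80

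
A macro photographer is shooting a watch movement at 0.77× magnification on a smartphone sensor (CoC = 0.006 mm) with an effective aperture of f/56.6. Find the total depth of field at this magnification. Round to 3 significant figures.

1.15 mm

At magnification m, DoF ≈ 2·N_eff·c/m² = 2 × 56.6 × 0.006 / 0.77² = 0.6792 / 0.5929 ≈ 1.15 mm.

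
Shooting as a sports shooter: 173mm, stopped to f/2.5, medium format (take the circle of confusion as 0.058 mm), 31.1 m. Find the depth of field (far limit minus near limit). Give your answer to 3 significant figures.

Hyperfocal distance H = f²/(N·c) + f = 173²/(2.5 × 0.058) + 173 = 29929/0.145 + 173 ≈ 206579.9 mm ≈ 206.6 m.
Near limit Dn = s·(H − f)/(H + s − 2f) = 31100 × (206579.9 − 173) / (206579.9 + 31100 − 2 × 173) = 31100 × 206406.9 / 237333.9 ≈ 27047.4 mm.
Far limit Df = s·(H − f)/(H − s) = 31100 × (206579.9 − 173) / (206579.9 − 31100) = 31100 × 206406.9 / 175479.9 ≈ 36581.1 mm.
Depth of field = Df − Dn = 36581.1 − 27047.4 ≈ 9533.7 mm ≈ 9.53 m.

9.53 m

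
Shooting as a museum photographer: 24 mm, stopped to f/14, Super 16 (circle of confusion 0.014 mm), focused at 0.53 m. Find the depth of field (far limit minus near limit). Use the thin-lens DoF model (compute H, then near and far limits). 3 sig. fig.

Hyperfocal distance H = f²/(N·c) + f = 24²/(14 × 0.014) + 24 = 576/0.196 + 24 ≈ 2962.8 mm ≈ 2.963 m.
Near limit Dn = s·(H − f)/(H + s − 2f) = 530 × (2962.8 − 24) / (2962.8 + 530 − 2 × 24) = 530 × 2938.8 / 3444.8 ≈ 452.15 mm.
Far limit Df = s·(H − f)/(H − s) = 530 × (2962.8 − 24) / (2962.8 − 530) = 530 × 2938.8 / 2432.8 ≈ 640.24 mm.
Depth of field = Df − Dn = 640.24 − 452.15 ≈ 188.09 mm.

188 mm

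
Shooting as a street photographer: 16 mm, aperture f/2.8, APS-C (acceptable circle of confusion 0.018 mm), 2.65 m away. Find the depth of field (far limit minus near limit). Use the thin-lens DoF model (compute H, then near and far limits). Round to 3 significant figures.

Hyperfocal distance H = f²/(N·c) + f = 16²/(2.8 × 0.018) + 16 = 256/0.0504 + 16 ≈ 5095.4 mm ≈ 5.095 m.
Near limit Dn = s·(H − f)/(H + s − 2f) = 2650 × (5095.4 − 16) / (5095.4 + 2650 − 2 × 16) = 2650 × 5079.4 / 7713.4 ≈ 1745.1 mm.
Far limit Df = s·(H − f)/(H − s) = 2650 × (5095.4 − 16) / (5095.4 − 2650) = 2650 × 5079.4 / 2445.4 ≈ 5504.4 mm.
Depth of field = Df − Dn = 5504.4 − 1745.1 ≈ 3759.3 mm ≈ 3.76 m.

3.76 m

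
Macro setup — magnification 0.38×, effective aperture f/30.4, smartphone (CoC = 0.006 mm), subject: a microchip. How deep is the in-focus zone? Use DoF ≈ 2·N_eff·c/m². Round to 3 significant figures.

At magnification m, DoF ≈ 2·N_eff·c/m² = 2 × 30.4 × 0.006 / 0.38² = 0.3648 / 0.1444 ≈ 2.53 mm.

2.53 mm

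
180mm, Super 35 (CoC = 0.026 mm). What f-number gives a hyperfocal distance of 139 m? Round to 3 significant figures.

Rearrange H = f²/(N·c) + f for N: N = f² / ((H − f)·c).
N = 180² / ((139000 − 180) × 0.026) = 32400 / 3609 ≈ 8.98.

f/8.98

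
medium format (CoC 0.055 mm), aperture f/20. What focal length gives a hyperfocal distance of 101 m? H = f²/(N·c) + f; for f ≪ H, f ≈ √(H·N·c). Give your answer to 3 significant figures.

333 mm

From H = f²/(N·c) + f, with f ≪ H: f ≈ √(H·N·c) = √(101000 × 20 × 0.055) = √111100 ≈ 333.3 mm.
The +f correction barely moves this — solving exactly, f² + N·c·f − N·c·H = 0 ⇒ f = (−N·c + √((N·c)² + 4·N·c·H))/2 = (−1.1 + √444401)/2 ≈ 332.77 mm, so f ≈ 333 mm.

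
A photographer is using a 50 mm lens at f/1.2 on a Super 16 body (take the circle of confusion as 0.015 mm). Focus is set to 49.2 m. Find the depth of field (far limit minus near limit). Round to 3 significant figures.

39.8 m

Hyperfocal distance H = f²/(N·c) + f = 50²/(1.2 × 0.015) + 50 = 2500/0.018 + 50 ≈ 138938.9 mm ≈ 138.9 m.
Near limit Dn = s·(H − f)/(H + s − 2f) = 49200 × (138938.9 − 50) / (138938.9 + 49200 − 2 × 50) = 49200 × 138888.9 / 188038.9 ≈ 36340 mm.
Far limit Df = s·(H − f)/(H − s) = 49200 × (138938.9 − 50) / (138938.9 − 49200) = 49200 × 138888.9 / 89738.9 ≈ 76147 mm.
Depth of field = Df − Dn = 76147 − 36340 ≈ 39807 mm ≈ 39.8 m.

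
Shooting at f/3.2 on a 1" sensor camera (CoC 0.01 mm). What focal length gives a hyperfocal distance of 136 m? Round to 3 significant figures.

66.0 mm

From H = f²/(N·c) + f, with f ≪ H: f ≈ √(H·N·c) = √(136000 × 3.2 × 0.01) = √4352.0 ≈ 65.97 mm.
The +f correction barely moves this — solving exactly, f² + N·c·f − N·c·H = 0 ⇒ f = (−N·c + √((N·c)² + 4·N·c·H))/2 = (−0.032 + √17408)/2 ≈ 65.954 mm, so f ≈ 66.0 mm.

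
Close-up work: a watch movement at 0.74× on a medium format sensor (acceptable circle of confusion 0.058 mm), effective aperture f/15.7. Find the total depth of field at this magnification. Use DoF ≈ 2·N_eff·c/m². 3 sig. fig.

3.33 mm

At magnification m, DoF ≈ 2·N_eff·c/m² = 2 × 15.7 × 0.058 / 0.74² = 1.821 / 0.5476 ≈ 3.33 mm.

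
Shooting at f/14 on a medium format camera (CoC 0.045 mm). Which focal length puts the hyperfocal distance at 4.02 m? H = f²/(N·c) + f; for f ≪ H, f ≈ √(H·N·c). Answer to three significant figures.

From H = f²/(N·c) + f, with f ≪ H: f ≈ √(H·N·c) = √(4020 × 14 × 0.045) = √2532.6 ≈ 50.32 mm.
Exact: f² + N·c·f − N·c·H = 0 ⇒ f = (−N·c + √((N·c)² + 4·N·c·H))/2 = (−0.63 + √10131)/2 ≈ 50.011 mm ≈ 50.0 mm.

50.0 mm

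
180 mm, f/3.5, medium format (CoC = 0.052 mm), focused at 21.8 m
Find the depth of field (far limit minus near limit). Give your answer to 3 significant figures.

Hyperfocal distance H = f²/(N·c) + f = 180²/(3.5 × 0.052) + 180 = 32400/0.182 + 180 ≈ 178202.0 mm ≈ 178.2 m.
Near limit Dn = s·(H − f)/(H + s − 2f) = 21800 × (178202.0 − 180) / (178202.0 + 21800 − 2 × 180) = 21800 × 178022.0 / 199642.0 ≈ 19439.2 mm.
Far limit Df = s·(H − f)/(H − s) = 21800 × (178202.0 − 180) / (178202.0 − 21800) = 21800 × 178022.0 / 156402.0 ≈ 24813.5 mm.
Depth of field = Df − Dn = 24813.5 − 19439.2 ≈ 5374.3 mm ≈ 5.37 m.

5.37 m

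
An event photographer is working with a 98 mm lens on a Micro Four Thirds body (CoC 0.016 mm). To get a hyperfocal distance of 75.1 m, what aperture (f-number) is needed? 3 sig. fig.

Rearrange H = f²/(N·c) + f for N: N = f² / ((H − f)·c).
N = 98² / ((75100 − 98) × 0.016) = 9604 / 1200 ≈ 8.

f/8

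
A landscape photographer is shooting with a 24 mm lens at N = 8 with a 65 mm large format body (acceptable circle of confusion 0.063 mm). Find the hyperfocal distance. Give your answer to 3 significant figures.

1.17 m

Hyperfocal distance H = f²/(N·c) + f = 24²/(8 × 0.063) + 24 = 576/0.504 + 24 ≈ 1166.9 mm ≈ 1.17 m.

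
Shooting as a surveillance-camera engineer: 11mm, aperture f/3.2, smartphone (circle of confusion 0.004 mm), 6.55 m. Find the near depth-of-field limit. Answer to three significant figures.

3.87 m

Hyperfocal distance H = f²/(N·c) + f = 11²/(3.2 × 0.004) + 11 = 121/0.0128 + 11 ≈ 9464.1 mm ≈ 9.464 m.
Near limit Dn = s·(H − f)/(H + s − 2f) = 6550 × (9464.1 − 11) / (9464.1 + 6550 − 2 × 11) = 6550 × 9453.1 / 15992.1 ≈ 3871.8 mm ≈ 3.87 m.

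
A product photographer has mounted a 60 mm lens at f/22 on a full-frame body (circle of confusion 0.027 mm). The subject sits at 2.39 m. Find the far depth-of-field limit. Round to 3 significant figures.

3.88 m

Hyperfocal distance H = f²/(N·c) + f = 60²/(22 × 0.027) + 60 = 3600/0.594 + 60 ≈ 6120.6 mm ≈ 6.121 m.
Far limit Df = s·(H − f)/(H − s) = 2390 × (6120.6 − 60) / (6120.6 − 2390) = 2390 × 6060.6 / 3730.6 ≈ 3882.7 mm ≈ 3.88 m.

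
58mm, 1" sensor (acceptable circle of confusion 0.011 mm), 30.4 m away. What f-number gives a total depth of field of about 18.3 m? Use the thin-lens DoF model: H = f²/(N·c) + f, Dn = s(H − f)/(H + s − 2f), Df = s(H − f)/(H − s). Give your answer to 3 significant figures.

f/2.80

Write h = H − f = f²/(N·c). The thin-lens limits are Dn = s·h/(h + (s−f)) and Df = s·h/(h − (s−f)), so DoF = Df − Dn = 2·s·(s−f)·h / (h² − (s−f)²).
That is a quadratic in h: DoF·h² − 2·s·(s−f)·h − DoF·(s−f)² = 0 ⇒ h = (s−f)·(s + √(s² + DoF²)) / DoF = 30342 × (30400 + √(30400² + 18300²)) / 18300 = 30342 × (30400 + 35483.1) / 18300 ≈ 109236 mm.
Then N = f²/(c·h) = 58² / (0.011 × 109236) = 3364 / 1201.6 ≈ 2.80.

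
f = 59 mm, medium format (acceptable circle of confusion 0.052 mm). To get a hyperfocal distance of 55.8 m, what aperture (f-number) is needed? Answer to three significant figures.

Rearrange H = f²/(N·c) + f for N: N = f² / ((H − f)·c).
N = 59² / ((55800 − 59) × 0.052) = 3481 / 2899 ≈ 1.20.

f/1.20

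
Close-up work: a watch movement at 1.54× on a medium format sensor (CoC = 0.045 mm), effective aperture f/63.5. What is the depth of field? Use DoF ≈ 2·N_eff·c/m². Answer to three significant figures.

At magnification m, DoF ≈ 2·N_eff·c/m² = 2 × 63.5 × 0.045 / 1.54² = 5.715 / 2.372 ≈ 2.41 mm.

2.41 mm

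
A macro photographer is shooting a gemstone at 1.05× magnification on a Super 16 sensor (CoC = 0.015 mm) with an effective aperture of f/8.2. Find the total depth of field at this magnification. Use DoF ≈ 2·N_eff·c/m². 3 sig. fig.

At magnification m, DoF ≈ 2·N_eff·c/m² = 2 × 8.2 × 0.015 / 1.05² = 0.246 / 1.103 ≈ 0.223 mm.

0.223 mm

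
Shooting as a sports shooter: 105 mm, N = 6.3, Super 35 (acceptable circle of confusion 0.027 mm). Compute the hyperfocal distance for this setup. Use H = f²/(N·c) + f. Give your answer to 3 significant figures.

Hyperfocal distance H = f²/(N·c) + f = 105²/(6.3 × 0.027) + 105 = 11025/0.1701 + 105 ≈ 64919.8 mm ≈ 64.9 m.

64.9 m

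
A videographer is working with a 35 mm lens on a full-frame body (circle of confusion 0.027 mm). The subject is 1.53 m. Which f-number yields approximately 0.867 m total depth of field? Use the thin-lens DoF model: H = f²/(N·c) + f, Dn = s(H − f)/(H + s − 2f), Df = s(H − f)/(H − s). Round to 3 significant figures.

f/8

Write h = H − f = f²/(N·c). The thin-lens limits are Dn = s·h/(h + (s−f)) and Df = s·h/(h − (s−f)), so DoF = Df − Dn = 2·s·(s−f)·h / (h² − (s−f)²).
That is a quadratic in h: DoF·h² − 2·s·(s−f)·h − DoF·(s−f)² = 0 ⇒ h = (s−f)·(s + √(s² + DoF²)) / DoF = 1495 × (1530 + √(1530² + 867²)) / 867 = 1495 × (1530 + 1758.58) / 867 ≈ 5670.6 mm.
Then N = f²/(c·h) = 35² / (0.027 × 5670.6) = 1225 / 153.11 ≈ 8.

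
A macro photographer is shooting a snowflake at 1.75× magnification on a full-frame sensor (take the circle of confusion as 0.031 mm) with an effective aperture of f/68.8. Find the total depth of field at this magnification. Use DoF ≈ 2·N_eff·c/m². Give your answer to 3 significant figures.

At magnification m, DoF ≈ 2·N_eff·c/m² = 2 × 68.8 × 0.031 / 1.75² = 4.266 / 3.062 ≈ 1.39 mm.

1.39 mm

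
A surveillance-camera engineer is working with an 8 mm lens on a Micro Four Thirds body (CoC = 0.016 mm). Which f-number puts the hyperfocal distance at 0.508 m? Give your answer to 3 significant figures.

Rearrange H = f²/(N·c) + f for N: N = f² / ((H − f)·c).
N = 8² / ((508 − 8) × 0.016) = 64 / 8.000 ≈ 8.

f/8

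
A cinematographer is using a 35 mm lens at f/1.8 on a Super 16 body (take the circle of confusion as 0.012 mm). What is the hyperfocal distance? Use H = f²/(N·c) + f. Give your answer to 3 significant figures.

Hyperfocal distance H = f²/(N·c) + f = 35²/(1.8 × 0.012) + 35 = 1225/0.0216 + 35 ≈ 56748.0 mm ≈ 56.7 m.

56.7 m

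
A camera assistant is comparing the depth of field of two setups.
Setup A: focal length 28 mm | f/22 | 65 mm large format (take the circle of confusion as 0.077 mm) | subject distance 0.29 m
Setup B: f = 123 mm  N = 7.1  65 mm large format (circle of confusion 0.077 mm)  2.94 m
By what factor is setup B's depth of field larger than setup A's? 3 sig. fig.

Setup A: H = 28²/(22×0.077) + 28 ≈ 490.8 mm; DoF = Df − Dn = 668.37 − 185.17 ≈ 483.20 mm.
Setup B: H = 123²/(7.1×0.077) + 123 ≈ 27796.3 mm; DoF = Df − Dn = 3273.19 − 2668.37 ≈ 604.82 mm.
Ratio = 604.82 / 483.20 ≈ 1.25.

1.25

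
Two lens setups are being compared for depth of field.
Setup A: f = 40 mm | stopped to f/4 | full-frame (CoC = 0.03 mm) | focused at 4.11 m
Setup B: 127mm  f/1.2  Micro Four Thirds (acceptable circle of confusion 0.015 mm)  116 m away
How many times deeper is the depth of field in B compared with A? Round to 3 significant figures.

Setup A: H = 40²/(4×0.03) + 40 ≈ 13373.3 mm; DoF = Df − Dn = 5915.8 − 3148.8 ≈ 2767.0 mm.
Setup B: H = 127²/(1.2×0.015) + 127 ≈ 896182.6 mm; DoF = Df − Dn = 133228 − 102717 ≈ 30511 mm.
Ratio = 30511 / 2767.0 ≈ 11.0.

11.0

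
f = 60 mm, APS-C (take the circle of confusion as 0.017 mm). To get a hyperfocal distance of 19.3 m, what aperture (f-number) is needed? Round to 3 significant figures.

f/11

Rearrange H = f²/(N·c) + f for N: N = f² / ((H − f)·c).
N = 60² / ((19300 − 60) × 0.017) = 3600 / 327.1 ≈ 11.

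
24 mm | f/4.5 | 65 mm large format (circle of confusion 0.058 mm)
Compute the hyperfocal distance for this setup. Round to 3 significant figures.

2.23 m

Hyperfocal distance H = f²/(N·c) + f = 24²/(4.5 × 0.058) + 24 = 576/0.261 + 24 ≈ 2230.9 mm ≈ 2.23 m.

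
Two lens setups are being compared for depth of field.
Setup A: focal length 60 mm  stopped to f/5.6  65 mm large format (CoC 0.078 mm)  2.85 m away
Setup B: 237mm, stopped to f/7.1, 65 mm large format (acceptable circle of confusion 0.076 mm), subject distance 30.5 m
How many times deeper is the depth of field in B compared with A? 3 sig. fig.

Setup A: H = 60²/(5.6×0.078) + 60 ≈ 8301.8 mm; DoF = Df − Dn = 4308.5 − 2129.2 ≈ 2179.3 mm.
Setup B: H = 237²/(7.1×0.076) + 237 ≈ 104330.8 mm; DoF = Df − Dn = 43002 − 23630 ≈ 19372 mm.
Ratio = 19372 / 2179.3 ≈ 8.89.

8.89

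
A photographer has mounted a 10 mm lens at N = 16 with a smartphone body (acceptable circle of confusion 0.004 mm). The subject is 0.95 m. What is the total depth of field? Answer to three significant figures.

1.79 m

Hyperfocal distance H = f²/(N·c) + f = 10²/(16 × 0.004) + 10 = 100/0.064 + 10 ≈ 1572.5 mm ≈ 1.573 m.
Near limit Dn = s·(H − f)/(H + s − 2f) = 950 × (1572.5 − 10) / (1572.5 + 950 − 2 × 10) = 950 × 1562.5 / 2502.5 ≈ 593.2 mm.
Far limit Df = s·(H − f)/(H − s) = 950 × (1572.5 − 10) / (1572.5 − 950) = 950 × 1562.5 / 622.5 ≈ 2384.5 mm.
Depth of field = Df − Dn = 2384.5 − 593.2 ≈ 1791.3 mm ≈ 1.79 m.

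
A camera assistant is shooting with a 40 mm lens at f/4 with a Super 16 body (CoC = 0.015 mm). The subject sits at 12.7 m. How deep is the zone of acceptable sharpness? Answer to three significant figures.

Hyperfocal distance H = f²/(N·c) + f = 40²/(4 × 0.015) + 40 = 1600/0.06 + 40 ≈ 26706.7 mm ≈ 26.71 m.
Near limit Dn = s·(H − f)/(H + s − 2f) = 12700 × (26706.7 − 40) / (26706.7 + 12700 − 2 × 40) = 12700 × 26666.7 / 39326.7 ≈ 8612 mm.
Far limit Df = s·(H − f)/(H − s) = 12700 × (26706.7 − 40) / (26706.7 − 12700) = 12700 × 26666.7 / 14006.7 ≈ 24179 mm.
Depth of field = Df − Dn = 24179 − 8612 ≈ 15567 mm ≈ 15.6 m.

15.6 m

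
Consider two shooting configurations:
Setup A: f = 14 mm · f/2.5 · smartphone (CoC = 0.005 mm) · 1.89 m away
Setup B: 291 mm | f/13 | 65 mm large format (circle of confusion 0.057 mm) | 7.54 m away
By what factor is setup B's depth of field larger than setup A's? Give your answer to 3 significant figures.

2.09

Setup A: H = 14²/(2.5×0.005) + 14 ≈ 15694.0 mm; DoF = Df − Dn = 2146.86 − 1688.04 ≈ 458.82 mm.
Setup B: H = 291²/(13×0.057) + 291 ≈ 114570.4 mm; DoF = Df − Dn = 8050.67 − 7090.25 ≈ 960.42 mm.
Ratio = 960.42 / 458.82 ≈ 2.09.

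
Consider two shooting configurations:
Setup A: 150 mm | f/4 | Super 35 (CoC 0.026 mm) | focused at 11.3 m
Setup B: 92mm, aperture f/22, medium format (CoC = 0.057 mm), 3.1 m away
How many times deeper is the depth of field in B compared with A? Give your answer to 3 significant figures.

2.95

Setup A: H = 150²/(4×0.026) + 150 ≈ 216496.2 mm; DoF = Df − Dn = 11914.0 − 10746.2 ≈ 1167.8 mm.
Setup B: H = 92²/(22×0.057) + 92 ≈ 6841.6 mm; DoF = Df − Dn = 5592.2 − 2144.4 ≈ 3447.8 mm.
Ratio = 3447.8 / 1167.8 ≈ 2.95.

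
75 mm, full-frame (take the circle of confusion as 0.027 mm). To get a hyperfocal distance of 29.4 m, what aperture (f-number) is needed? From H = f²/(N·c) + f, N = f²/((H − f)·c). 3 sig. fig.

f/7.10

Rearrange H = f²/(N·c) + f for N: N = f² / ((H − f)·c).
N = 75² / ((29400 − 75) × 0.027) = 5625 / 791.8 ≈ 7.10.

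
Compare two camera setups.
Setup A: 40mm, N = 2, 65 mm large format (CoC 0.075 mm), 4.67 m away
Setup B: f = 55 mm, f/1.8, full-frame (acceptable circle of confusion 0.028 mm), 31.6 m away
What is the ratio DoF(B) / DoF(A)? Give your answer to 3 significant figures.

9.19

Setup A: H = 40²/(2×0.075) + 40 ≈ 10706.7 mm; DoF = Df − Dn = 8251.8 − 3256.5 ≈ 4995.3 mm.
Setup B: H = 55²/(1.8×0.028) + 55 ≈ 60074.8 mm; DoF = Df − Dn = 66607 − 20713 ≈ 45894 mm.
Ratio = 45894 / 4995.3 ≈ 9.19.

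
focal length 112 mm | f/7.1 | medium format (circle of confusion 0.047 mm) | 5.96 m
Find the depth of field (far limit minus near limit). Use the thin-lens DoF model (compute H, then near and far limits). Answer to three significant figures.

Hyperfocal distance H = f²/(N·c) + f = 112²/(7.1 × 0.047) + 112 = 12544/0.3337 + 112 ≈ 37702.7 mm ≈ 37.70 m.
Near limit Dn = s·(H − f)/(H + s − 2f) = 5960 × (37702.7 − 112) / (37702.7 + 5960 − 2 × 112) = 5960 × 37590.7 / 43438.7 ≈ 5157.6 mm.
Far limit Df = s·(H − f)/(H − s) = 5960 × (37702.7 − 112) / (37702.7 − 5960) = 5960 × 37590.7 / 31742.7 ≈ 7058.0 mm.
Depth of field = Df − Dn = 7058.0 − 5157.6 ≈ 1900.4 mm ≈ 1.90 m.

1.90 m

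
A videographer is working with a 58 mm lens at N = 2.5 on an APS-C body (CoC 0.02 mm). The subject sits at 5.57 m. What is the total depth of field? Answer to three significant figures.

Hyperfocal distance H = f²/(N·c) + f = 58²/(2.5 × 0.02) + 58 = 3364/0.05 + 58 ≈ 67338.0 mm ≈ 67.34 m.
Near limit Dn = s·(H − f)/(H + s − 2f) = 5570 × (67338.0 − 58) / (67338.0 + 5570 − 2 × 58) = 5570 × 67280.0 / 72792.0 ≈ 5148.23 mm.
Far limit Df = s·(H − f)/(H − s) = 5570 × (67338.0 − 58) / (67338.0 − 5570) = 5570 × 67280.0 / 61768.0 ≈ 6067.05 mm.
Depth of field = Df − Dn = 6067.05 − 5148.23 ≈ 918.82 mm ≈ 0.919 m.

0.919 m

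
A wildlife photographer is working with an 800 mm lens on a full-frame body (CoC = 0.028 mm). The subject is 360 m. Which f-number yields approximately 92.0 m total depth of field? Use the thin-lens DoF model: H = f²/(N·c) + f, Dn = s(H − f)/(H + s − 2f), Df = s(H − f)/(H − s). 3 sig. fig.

f/8

Write h = H − f = f²/(N·c). The thin-lens limits are Dn = s·h/(h + (s−f)) and Df = s·h/(h − (s−f)), so DoF = Df − Dn = 2·s·(s−f)·h / (h² − (s−f)²).
That is a quadratic in h: DoF·h² − 2·s·(s−f)·h − DoF·(s−f)² = 0 ⇒ h = (s−f)·(s + √(s² + DoF²)) / DoF = 359200 × (360000 + √(360000² + 92000²)) / 92000 = 359200 × (360000 + 371570) / 92000 ≈ 2856302 mm.
Then N = f²/(c·h) = 800² / (0.028 × 2856302) = 640000 / 79976 ≈ 8.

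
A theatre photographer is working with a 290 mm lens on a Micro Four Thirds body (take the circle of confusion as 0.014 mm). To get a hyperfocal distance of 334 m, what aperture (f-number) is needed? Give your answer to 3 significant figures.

Rearrange H = f²/(N·c) + f for N: N = f² / ((H − f)·c).
N = 290² / ((334000 − 290) × 0.014) = 84100 / 4672 ≈ 18.

f/18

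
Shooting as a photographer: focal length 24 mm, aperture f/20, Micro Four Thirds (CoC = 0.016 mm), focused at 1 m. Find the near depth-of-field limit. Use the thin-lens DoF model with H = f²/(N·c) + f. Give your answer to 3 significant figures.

0.648 m

Hyperfocal distance H = f²/(N·c) + f = 24²/(20 × 0.016) + 24 = 576/0.32 + 24 ≈ 1824.0 mm ≈ 1.824 m.
Near limit Dn = s·(H − f)/(H + s − 2f) = 1000 × (1824.0 − 24) / (1824.0 + 1000 − 2 × 24) = 1000 × 1800.0 / 2776.0 ≈ 648.41 mm ≈ 0.648 m.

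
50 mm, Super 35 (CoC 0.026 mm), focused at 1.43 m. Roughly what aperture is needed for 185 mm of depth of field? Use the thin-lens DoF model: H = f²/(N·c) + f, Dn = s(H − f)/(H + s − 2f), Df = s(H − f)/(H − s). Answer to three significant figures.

f/4.49

Write h = H − f = f²/(N·c). The thin-lens limits are Dn = s·h/(h + (s−f)) and Df = s·h/(h − (s−f)), so DoF = Df − Dn = 2·s·(s−f)·h / (h² − (s−f)²).
That is a quadratic in h: DoF·h² − 2·s·(s−f)·h − DoF·(s−f)² = 0 ⇒ h = (s−f)·(s + √(s² + DoF²)) / DoF = 1380 × (1430 + √(1430² + 185²)) / 185 = 1380 × (1430 + 1441.92) / 185 ≈ 21423 mm.
Then N = f²/(c·h) = 50² / (0.026 × 21423) = 2500 / 557.00 ≈ 4.49.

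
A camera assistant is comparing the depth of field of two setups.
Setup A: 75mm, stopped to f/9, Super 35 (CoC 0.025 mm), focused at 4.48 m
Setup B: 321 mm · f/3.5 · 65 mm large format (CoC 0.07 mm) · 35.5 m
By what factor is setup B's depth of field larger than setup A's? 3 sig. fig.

Setup A: H = 75²/(9×0.025) + 75 ≈ 25075.0 mm; DoF = Df − Dn = 5438.2 − 3808.9 ≈ 1629.3 mm.
Setup B: H = 321²/(3.5×0.07) + 321 ≈ 420896.5 mm; DoF = Df − Dn = 38740.4 − 32759.8 ≈ 5980.6 mm.
Ratio = 5980.6 / 1629.3 ≈ 3.67.

3.67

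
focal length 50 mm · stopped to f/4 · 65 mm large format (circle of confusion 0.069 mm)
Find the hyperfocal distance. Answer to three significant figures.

Hyperfocal distance H = f²/(N·c) + f = 50²/(4 × 0.069) + 50 = 2500/0.276 + 50 ≈ 9108.0 mm ≈ 9.11 m.

9.11 m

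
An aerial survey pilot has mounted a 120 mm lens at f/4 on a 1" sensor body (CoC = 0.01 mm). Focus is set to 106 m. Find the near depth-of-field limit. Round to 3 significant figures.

81.9 m

Hyperfocal distance H = f²/(N·c) + f = 120²/(4 × 0.01) + 120 = 14400/0.04 + 120 ≈ 360120.0 mm ≈ 360.1 m.
Near limit Dn = s·(H − f)/(H + s − 2f) = 106000 × (360120.0 − 120) / (360120.0 + 106000 − 2 × 120) = 106000 × 360000.0 / 465880.0 ≈ 81910 mm ≈ 81.9 m.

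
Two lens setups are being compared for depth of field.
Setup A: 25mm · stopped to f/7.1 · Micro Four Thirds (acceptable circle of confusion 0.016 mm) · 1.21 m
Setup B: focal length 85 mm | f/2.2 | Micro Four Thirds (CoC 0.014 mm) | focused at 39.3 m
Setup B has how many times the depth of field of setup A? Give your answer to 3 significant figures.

24.7

Setup A: H = 25²/(7.1×0.016) + 25 ≈ 5526.8 mm; DoF = Df − Dn = 1542.16 − 995.57 ≈ 546.59 mm.
Setup B: H = 85²/(2.2×0.014) + 85 ≈ 234662.9 mm; DoF = Df − Dn = 47189 − 33671 ≈ 13518 mm.
Ratio = 13518 / 546.59 ≈ 24.7.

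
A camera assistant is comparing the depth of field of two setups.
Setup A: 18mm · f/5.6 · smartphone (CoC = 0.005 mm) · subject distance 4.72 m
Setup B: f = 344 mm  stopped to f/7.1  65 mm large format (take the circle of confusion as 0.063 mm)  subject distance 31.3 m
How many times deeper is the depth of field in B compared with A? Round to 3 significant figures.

Setup A: H = 18²/(5.6×0.005) + 18 ≈ 11589.4 mm; DoF = Df − Dn = 7950.8 − 3356.2 ≈ 4594.6 mm.
Setup B: H = 344²/(7.1×0.063) + 344 ≈ 264900.2 mm; DoF = Df − Dn = 35447.8 − 28021.2 ≈ 7426.6 mm.
Ratio = 7426.6 / 4594.6 ≈ 1.62.

1.62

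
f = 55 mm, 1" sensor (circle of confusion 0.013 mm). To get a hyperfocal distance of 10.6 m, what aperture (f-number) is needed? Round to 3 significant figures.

Rearrange H = f²/(N·c) + f for N: N = f² / ((H − f)·c).
N = 55² / ((10600 − 55) × 0.013) = 3025 / 137.1 ≈ 22.1.

f/22.1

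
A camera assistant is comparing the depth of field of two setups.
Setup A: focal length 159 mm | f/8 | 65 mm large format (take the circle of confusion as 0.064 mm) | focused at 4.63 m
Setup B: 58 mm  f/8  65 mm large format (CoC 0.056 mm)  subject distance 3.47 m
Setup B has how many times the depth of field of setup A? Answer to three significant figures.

Setup A: H = 159²/(8×0.064) + 159 ≈ 49536.0 mm; DoF = Df − Dn = 5090.98 − 4245.57 ≈ 845.41 mm.
Setup B: H = 58²/(8×0.056) + 58 ≈ 7566.9 mm; DoF = Df − Dn = 6359.9 − 2385.9 ≈ 3974.0 mm.
Ratio = 3974.0 / 845.41 ≈ 4.70.

4.70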